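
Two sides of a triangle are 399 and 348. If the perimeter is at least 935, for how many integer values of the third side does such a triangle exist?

Triangle inequality: 51 < x < 747. Perimeter ≥ 935 gives x ≥ 935 − 399 − 348 = 188.
So 188 ≤ x < 747; integers 188 through 746: 559 values.

559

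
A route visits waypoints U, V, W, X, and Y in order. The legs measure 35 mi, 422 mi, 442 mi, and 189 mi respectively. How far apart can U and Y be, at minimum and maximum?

The maximum is all hops collinear in one direction: 35 + 422 + 442 + 189 = 1088.
The longest hop is 442; the others sum to 646. Since 442 ≤ 646, the path can fold back on itself completely, so the minimum distance is 0.

0 ≤ UY ≤ 1088 mi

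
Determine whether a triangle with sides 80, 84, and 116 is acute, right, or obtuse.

Compare the square of the longest side to the sum of squares of the other two: 80² + 84² = 13456 = 116².

right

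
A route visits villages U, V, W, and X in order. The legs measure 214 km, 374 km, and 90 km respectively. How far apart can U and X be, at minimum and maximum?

The maximum is all hops collinear in one direction: 214 + 374 + 90 = 678.
The longest hop is 374; the others sum to 304. Folding the others back against it leaves at least 374 − 304 = 70.

70 ≤ UX ≤ 678 km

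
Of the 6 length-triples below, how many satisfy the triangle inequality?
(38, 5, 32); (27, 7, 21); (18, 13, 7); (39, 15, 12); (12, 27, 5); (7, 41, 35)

(5,32,38): 5+32 ≤ 38 → not valid
(7,21,27): 7+21 > 27 → valid
(7,13,18): 7+13 > 18 → valid
(12,15,39): 12+15 ≤ 39 → not valid
(5,12,27): 5+12 ≤ 27 → not valid
(7,35,41): 7+35 > 41 → valid
3 of the 6 triples form a triangle.

3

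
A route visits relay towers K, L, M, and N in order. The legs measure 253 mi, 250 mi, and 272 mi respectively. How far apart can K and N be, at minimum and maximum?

The maximum is all hops collinear in one direction: 253 + 250 + 272 = 775.
The longest hop is 272; the others sum to 503. Since 272 ≤ 503, the path can fold back on itself completely, so the minimum distance is 0.

0 ≤ KN ≤ 775 mi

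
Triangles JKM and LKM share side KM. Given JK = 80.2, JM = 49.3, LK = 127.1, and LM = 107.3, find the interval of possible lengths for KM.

From triangle JKM: |80.2 − 49.3| < KM < 80.2 + 49.3, i.e. 30.9 < KM < 129.5.
From triangle LKM: 19.8 < KM < 234.4.
Both must hold, so KM lies in the intersection.

30.9 < KM < 129.5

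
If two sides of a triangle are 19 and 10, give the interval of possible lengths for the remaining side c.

By the triangle inequality, c must be less than 19 + 10 = 29 and greater than |19 − 10| = 9.

9 < c < 29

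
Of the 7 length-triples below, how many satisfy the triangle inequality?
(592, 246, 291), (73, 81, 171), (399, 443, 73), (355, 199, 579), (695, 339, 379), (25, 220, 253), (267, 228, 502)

2

(246,291,592): 246+291 ≤ 592 → not valid
(73,81,171): 73+81 ≤ 171 → not valid
(73,399,443): 73+399 > 443 → valid
(199,355,579): 199+355 ≤ 579 → not valid
(339,379,695): 339+379 > 695 → valid
(25,220,253): 25+220 ≤ 253 → not valid
(228,267,502): 228+267 ≤ 502 → not valid
2 of the 7 triples form a triangle.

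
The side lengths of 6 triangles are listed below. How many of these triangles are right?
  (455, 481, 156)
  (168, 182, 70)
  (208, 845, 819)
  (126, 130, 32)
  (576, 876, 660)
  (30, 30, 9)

(455,481,156): 156²+455² = 231361 = 481² → right
(168,182,70): 70²+168² = 33124 = 182² → right
(208,845,819): 208²+819² = 714025 = 845² → right
(126,130,32): 32²+126² = 16900 = 130² → right
(576,876,660): 576²+660² = 767376 = 876² → right
(30,30,9): 9²+30² = 981 > 900 = 30² → acute
5 of the 6 are right.

5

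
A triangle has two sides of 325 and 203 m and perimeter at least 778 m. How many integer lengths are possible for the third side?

Triangle inequality: 122 < x < 528. Perimeter ≥ 778 gives x ≥ 778 − 325 − 203 = 250.
So 250 ≤ x < 528; integers 250 through 527: 278 values.

278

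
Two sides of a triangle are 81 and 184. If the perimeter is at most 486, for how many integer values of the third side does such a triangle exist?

Triangle inequality: 103 < x < 265. Perimeter ≤ 486 gives x ≤ 486 − 81 − 184 = 221.
So 103 < x ≤ 221; integers 104 through 221: 118 values.

118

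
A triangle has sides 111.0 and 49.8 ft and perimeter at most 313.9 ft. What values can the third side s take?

61.2 < s ≤ 153.1

Triangle inequality alone gives 61.2 < s < 160.8.
The perimeter condition gives s ≤ 313.9 − 111.0 − 49.8 = 153.1.
Intersecting the two: 61.2 < s ≤ 153.1.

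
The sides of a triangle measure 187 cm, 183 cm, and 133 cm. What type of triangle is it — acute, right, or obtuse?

acute

Compare the square of the longest side to the sum of squares of the other two: 133² + 183² = 51178 > 34969 = 187².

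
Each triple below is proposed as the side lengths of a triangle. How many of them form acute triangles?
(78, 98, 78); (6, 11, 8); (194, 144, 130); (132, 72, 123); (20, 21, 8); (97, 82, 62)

4

(78,98,78): 78²+78² = 12168 > 9604 = 98² → acute
(6,11,8): 6²+8² = 100 < 121 = 11² → obtuse
(194,144,130): 130²+144² = 37636 = 194² → right
(132,72,123): 72²+123² = 20313 > 17424 = 132² → acute
(20,21,8): 8²+20² = 464 > 441 = 21² → acute
(97,82,62): 62²+82² = 10568 > 9409 = 97² → acute
4 of the 6 are acute.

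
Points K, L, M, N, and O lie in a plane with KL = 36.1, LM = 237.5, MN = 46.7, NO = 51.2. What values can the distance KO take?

103.5 ≤ KO ≤ 371.5

The maximum is all hops collinear in one direction: 36.1 + 237.5 + 46.7 + 51.2 = 371.5.
The longest hop is 237.5; the others sum to 134.0. Folding the others back against it leaves at least 237.5 − 134.0 = 103.5.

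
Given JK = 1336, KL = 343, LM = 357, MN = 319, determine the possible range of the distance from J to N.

317 ≤ JN ≤ 2355

The maximum is all hops collinear in one direction: 1336 + 343 + 357 + 319 = 2355.
The longest hop is 1336; the others sum to 1019. Folding the others back against it leaves at least 1336 − 1019 = 317.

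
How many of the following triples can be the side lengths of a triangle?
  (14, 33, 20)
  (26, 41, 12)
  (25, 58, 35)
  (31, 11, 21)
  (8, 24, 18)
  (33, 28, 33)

5

(14,20,33): 14+20 > 33 → valid
(12,26,41): 12+26 ≤ 41 → not valid
(25,35,58): 25+35 > 58 → valid
(11,21,31): 11+21 > 31 → valid
(8,18,24): 8+18 > 24 → valid
(28,33,33): 28+33 > 33 → valid
5 of the 6 triples form a triangle.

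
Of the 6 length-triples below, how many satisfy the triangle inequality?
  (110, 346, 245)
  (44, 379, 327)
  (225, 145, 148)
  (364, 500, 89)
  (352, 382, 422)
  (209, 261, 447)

(110,245,346): 110+245 > 346 → valid
(44,327,379): 44+327 ≤ 379 → not valid
(145,148,225): 145+148 > 225 → valid
(89,364,500): 89+364 ≤ 500 → not valid
(352,382,422): 352+382 > 422 → valid
(209,261,447): 209+261 > 447 → valid
4 of the 6 triples form a triangle.

4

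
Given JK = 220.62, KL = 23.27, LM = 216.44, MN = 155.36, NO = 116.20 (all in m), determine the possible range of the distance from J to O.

0 ≤ JO ≤ 731.89 m

The maximum is all hops collinear in one direction: 220.62 + 23.27 + 216.44 + 155.36 + 116.20 = 731.89.
The longest hop is 220.62; the others sum to 511.27. Since 220.62 ≤ 511.27, the path can fold back on itself completely, so the minimum distance is 0.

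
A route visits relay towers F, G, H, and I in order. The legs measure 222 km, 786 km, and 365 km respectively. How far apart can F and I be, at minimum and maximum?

199 ≤ FI ≤ 1373 km

The maximum is all hops collinear in one direction: 222 + 786 + 365 = 1373.
The longest hop is 786; the others sum to 587. Folding the others back against it leaves at least 786 − 587 = 199.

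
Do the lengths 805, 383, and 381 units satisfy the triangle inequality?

No

The longest side is 805, but the other two sum to only 764.
764 < 805, so the triangle inequality fails.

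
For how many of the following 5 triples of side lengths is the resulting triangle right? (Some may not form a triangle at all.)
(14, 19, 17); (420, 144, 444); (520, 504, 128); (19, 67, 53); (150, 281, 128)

2

(14,19,17): 14²+17² = 485 > 361 = 19² → acute
(420,144,444): 144²+420² = 197136 = 444² → right
(520,504,128): 128²+504² = 270400 = 520² → right
(19,67,53): 19²+53² = 3170 < 4489 = 67² → obtuse
(150,281,128): 128+150 ≤ 281, not a triangle
2 of the 5 are right.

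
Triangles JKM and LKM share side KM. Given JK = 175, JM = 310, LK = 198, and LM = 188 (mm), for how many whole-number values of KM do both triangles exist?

From triangle JKM: 135 < KM < 485.
From triangle LKM: 10 < KM < 386.
Intersection: 135 < KM < 386, so integers 136 through 385: 250 values.

250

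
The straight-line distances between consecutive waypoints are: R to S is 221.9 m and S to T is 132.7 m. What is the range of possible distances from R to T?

89.2 ≤ RT ≤ 354.6 m

By the triangle inequality, |221.9 − 132.7| ≤ RT ≤ 221.9 + 132.7.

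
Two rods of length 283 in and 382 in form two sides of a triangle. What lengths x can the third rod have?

By the triangle inequality, x must be less than 283 + 382 = 665 and greater than |283 − 382| = 99.

99 < x < 665 (in)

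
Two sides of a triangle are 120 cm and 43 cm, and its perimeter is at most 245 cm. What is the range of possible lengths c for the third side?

77 < c ≤ 82

Triangle inequality alone gives 77 < c < 163.
The perimeter condition gives c ≤ 245 − 120 − 43 = 82.
Intersecting the two: 77 < c ≤ 82.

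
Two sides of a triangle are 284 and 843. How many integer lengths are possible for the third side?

567

The third side lies in the open interval (559, 1127).
Integers from 560 to 1126 inclusive: 1126 − 560 + 1 = 567.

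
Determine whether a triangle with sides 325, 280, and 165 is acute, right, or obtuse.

right

Compare the square of the longest side to the sum of squares of the other two: 165² + 280² = 105625 = 325².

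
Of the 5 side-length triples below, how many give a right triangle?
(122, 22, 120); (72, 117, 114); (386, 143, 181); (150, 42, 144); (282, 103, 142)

(122,22,120): 22²+120² = 14884 = 122² → right
(72,117,114): 72²+114² = 18180 > 13689 = 117² → acute
(386,143,181): 143+181 ≤ 386, not a triangle
(150,42,144): 42²+144² = 22500 = 150² → right
(282,103,142): 103+142 ≤ 282, not a triangle
2 of the 5 are right.

2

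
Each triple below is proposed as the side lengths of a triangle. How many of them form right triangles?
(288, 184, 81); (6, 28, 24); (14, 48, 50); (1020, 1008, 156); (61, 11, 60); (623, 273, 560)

(288,184,81): 81+184 ≤ 288, not a triangle
(6,28,24): 6²+24² = 612 < 784 = 28² → obtuse
(14,48,50): 14²+48² = 2500 = 50² → right
(1020,1008,156): 156²+1008² = 1040400 = 1020² → right
(61,11,60): 11²+60² = 3721 = 61² → right
(623,273,560): 273²+560² = 388129 = 623² → right
4 of the 6 are right.

4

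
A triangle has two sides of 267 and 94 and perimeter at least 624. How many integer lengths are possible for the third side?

Triangle inequality: 173 < x < 361. Perimeter ≥ 624 gives x ≥ 624 − 267 − 94 = 263.
So 263 ≤ x < 361; integers 263 through 360: 98 values.

98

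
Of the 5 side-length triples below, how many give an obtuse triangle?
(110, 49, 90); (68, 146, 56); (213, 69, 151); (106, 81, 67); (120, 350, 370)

(110,49,90): 49²+90² = 10501 < 12100 = 110² → obtuse
(68,146,56): 56+68 ≤ 146, not a triangle
(213,69,151): 69²+151² = 27562 < 45369 = 213² → obtuse
(106,81,67): 67²+81² = 11050 < 11236 = 106² → obtuse
(120,350,370): 120²+350² = 136900 = 370² → right
3 of the 5 are obtuse.

3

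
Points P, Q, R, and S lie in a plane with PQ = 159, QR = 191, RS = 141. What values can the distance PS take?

0 ≤ PS ≤ 491

The maximum is all hops collinear in one direction: 159 + 191 + 141 = 491.
The longest hop is 191; the others sum to 300. Since 191 ≤ 300, the path can fold back on itself completely, so the minimum distance is 0.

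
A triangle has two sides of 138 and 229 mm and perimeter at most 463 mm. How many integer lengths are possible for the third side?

Triangle inequality: 91 < x < 367. Perimeter ≤ 463 gives x ≤ 463 − 138 − 229 = 96.
So 91 < x ≤ 96; integers 92 through 96: 5 values.

5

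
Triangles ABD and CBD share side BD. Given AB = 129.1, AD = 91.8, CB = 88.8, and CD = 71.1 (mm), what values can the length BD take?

37.3 < BD < 159.9

From triangle ABD: |129.1 − 91.8| < BD < 129.1 + 91.8, i.e. 37.3 < BD < 220.9.
From triangle CBD: 17.7 < BD < 159.9.
Both must hold, so BD lies in the intersection.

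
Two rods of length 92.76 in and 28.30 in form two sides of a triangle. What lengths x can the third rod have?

By the triangle inequality, x must be less than 92.76 + 28.30 = 121.06 and greater than |92.76 − 28.30| = 64.46.

64.46 < x < 121.06 (in)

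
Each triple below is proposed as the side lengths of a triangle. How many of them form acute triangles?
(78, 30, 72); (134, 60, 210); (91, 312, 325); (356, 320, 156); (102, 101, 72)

1

(78,30,72): 30²+72² = 6084 = 78² → right
(134,60,210): 60+134 ≤ 210, not a triangle
(91,312,325): 91²+312² = 105625 = 325² → right
(356,320,156): 156²+320² = 126736 = 356² → right
(102,101,72): 72²+101² = 15385 > 10404 = 102² → acute
1 of the 5 is acute.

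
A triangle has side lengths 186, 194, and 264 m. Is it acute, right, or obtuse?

Compare the square of the longest side to the sum of squares of the other two: 186² + 194² = 72232 > 69696 = 264².

acute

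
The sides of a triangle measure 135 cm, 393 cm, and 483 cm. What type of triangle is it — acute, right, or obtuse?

obtuse

Compare the square of the longest side to the sum of squares of the other two: 135² + 393² = 172674 < 233289 = 483².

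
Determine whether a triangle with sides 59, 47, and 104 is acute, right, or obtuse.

Compare the square of the longest side to the sum of squares of the other two: 47² + 59² = 5690 < 10816 = 104².

obtuse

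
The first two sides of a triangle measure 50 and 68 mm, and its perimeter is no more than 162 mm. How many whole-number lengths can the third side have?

26

Triangle inequality: 18 < x < 118. Perimeter ≤ 162 gives x ≤ 162 − 50 − 68 = 44.
So 18 < x ≤ 44; integers 19 through 44: 26 values.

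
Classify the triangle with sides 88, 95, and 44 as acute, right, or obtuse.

Compare the square of the longest side to the sum of squares of the other two: 44² + 88² = 9680 > 9025 = 95².

acute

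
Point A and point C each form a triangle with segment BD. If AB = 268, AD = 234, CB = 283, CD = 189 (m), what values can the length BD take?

From triangle ABD: |268 − 234| < BD < 268 + 234, i.e. 34 < BD < 502.
From triangle CBD: 94 < BD < 472.
Both must hold, so BD lies in the intersection.

94 < BD < 472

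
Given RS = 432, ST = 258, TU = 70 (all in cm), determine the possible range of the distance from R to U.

104 ≤ RU ≤ 760 cm

The maximum is all hops collinear in one direction: 432 + 258 + 70 = 760.
The longest hop is 432; the others sum to 328. Folding the others back against it leaves at least 432 − 328 = 104.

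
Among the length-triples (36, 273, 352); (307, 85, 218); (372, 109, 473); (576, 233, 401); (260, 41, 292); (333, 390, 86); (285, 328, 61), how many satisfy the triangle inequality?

5

(36,273,352): 36+273 ≤ 352 → not valid
(85,218,307): 85+218 ≤ 307 → not valid
(109,372,473): 109+372 > 473 → valid
(233,401,576): 233+401 > 576 → valid
(41,260,292): 41+260 > 292 → valid
(86,333,390): 86+333 > 390 → valid
(61,285,328): 61+285 > 328 → valid
5 of the 7 triples form a triangle.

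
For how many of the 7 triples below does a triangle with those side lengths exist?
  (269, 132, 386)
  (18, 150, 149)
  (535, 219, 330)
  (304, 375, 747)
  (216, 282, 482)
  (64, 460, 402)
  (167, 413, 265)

(132,269,386): 132+269 > 386 → valid
(18,149,150): 18+149 > 150 → valid
(219,330,535): 219+330 > 535 → valid
(304,375,747): 304+375 ≤ 747 → not valid
(216,282,482): 216+282 > 482 → valid
(64,402,460): 64+402 > 460 → valid
(167,265,413): 167+265 > 413 → valid
6 of the 7 triples form a triangle.

6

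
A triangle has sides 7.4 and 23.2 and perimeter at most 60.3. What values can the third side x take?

15.8 < x ≤ 29.7

Triangle inequality alone gives 15.8 < x < 30.6.
The perimeter condition gives x ≤ 60.3 − 7.4 − 23.2 = 29.7.
Intersecting the two: 15.8 < x ≤ 29.7.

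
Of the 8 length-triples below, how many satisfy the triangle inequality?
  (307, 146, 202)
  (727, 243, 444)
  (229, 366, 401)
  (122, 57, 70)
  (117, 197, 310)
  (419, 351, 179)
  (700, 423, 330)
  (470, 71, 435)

(146,202,307): 146+202 > 307 → valid
(243,444,727): 243+444 ≤ 727 → not valid
(229,366,401): 229+366 > 401 → valid
(57,70,122): 57+70 > 122 → valid
(117,197,310): 117+197 > 310 → valid
(179,351,419): 179+351 > 419 → valid
(330,423,700): 330+423 > 700 → valid
(71,435,470): 71+435 > 470 → valid
7 of the 8 triples form a triangle.

7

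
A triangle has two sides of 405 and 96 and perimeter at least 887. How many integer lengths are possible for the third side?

115

Triangle inequality: 309 < x < 501. Perimeter ≥ 887 gives x ≥ 887 − 405 − 96 = 386.
So 386 ≤ x < 501; integers 386 through 500: 115 values.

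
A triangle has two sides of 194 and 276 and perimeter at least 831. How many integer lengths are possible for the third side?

Triangle inequality: 82 < x < 470. Perimeter ≥ 831 gives x ≥ 831 − 194 − 276 = 361.
So 361 ≤ x < 470; integers 361 through 469: 109 values.

109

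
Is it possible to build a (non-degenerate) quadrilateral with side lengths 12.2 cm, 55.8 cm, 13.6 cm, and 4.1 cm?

For a quadrilateral, each side must be shorter than the sum of the others.
Here the longest side is 55.8, but the remaining 3 sides sum to only 29.9.

No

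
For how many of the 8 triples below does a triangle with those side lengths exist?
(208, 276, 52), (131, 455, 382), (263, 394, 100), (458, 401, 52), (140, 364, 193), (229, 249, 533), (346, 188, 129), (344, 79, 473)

1

(52,208,276): 52+208 ≤ 276 → not valid
(131,382,455): 131+382 > 455 → valid
(100,263,394): 100+263 ≤ 394 → not valid
(52,401,458): 52+401 ≤ 458 → not valid
(140,193,364): 140+193 ≤ 364 → not valid
(229,249,533): 229+249 ≤ 533 → not valid
(129,188,346): 129+188 ≤ 346 → not valid
(79,344,473): 79+344 ≤ 473 → not valid
1 of the 8 triples forms a triangle.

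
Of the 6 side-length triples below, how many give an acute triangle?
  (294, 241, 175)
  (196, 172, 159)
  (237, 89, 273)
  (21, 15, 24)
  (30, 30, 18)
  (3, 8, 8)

(294,241,175): 175²+241² = 88706 > 86436 = 294² → acute
(196,172,159): 159²+172² = 54865 > 38416 = 196² → acute
(237,89,273): 89²+237² = 64090 < 74529 = 273² → obtuse
(21,15,24): 15²+21² = 666 > 576 = 24² → acute
(30,30,18): 18²+30² = 1224 > 900 = 30² → acute
(3,8,8): 3²+8² = 73 > 64 = 8² → acute
5 of the 6 are acute.

5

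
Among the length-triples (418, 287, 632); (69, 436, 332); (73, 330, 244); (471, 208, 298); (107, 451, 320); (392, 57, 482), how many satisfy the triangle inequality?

(287,418,632): 287+418 > 632 → valid
(69,332,436): 69+332 ≤ 436 → not valid
(73,244,330): 73+244 ≤ 330 → not valid
(208,298,471): 208+298 > 471 → valid
(107,320,451): 107+320 ≤ 451 → not valid
(57,392,482): 57+392 ≤ 482 → not valid
2 of the 6 triples form a triangle.

2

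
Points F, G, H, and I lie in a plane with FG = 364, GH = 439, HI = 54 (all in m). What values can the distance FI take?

21 ≤ FI ≤ 857 m

The maximum is all hops collinear in one direction: 364 + 439 + 54 = 857.
The longest hop is 439; the others sum to 418. Folding the others back against it leaves at least 439 − 418 = 21.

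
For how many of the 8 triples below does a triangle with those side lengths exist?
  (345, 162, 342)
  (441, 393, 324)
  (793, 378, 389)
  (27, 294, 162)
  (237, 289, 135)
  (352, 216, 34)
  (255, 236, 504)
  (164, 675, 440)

3

(162,342,345): 162+342 > 345 → valid
(324,393,441): 324+393 > 441 → valid
(378,389,793): 378+389 ≤ 793 → not valid
(27,162,294): 27+162 ≤ 294 → not valid
(135,237,289): 135+237 > 289 → valid
(34,216,352): 34+216 ≤ 352 → not valid
(236,255,504): 236+255 ≤ 504 → not valid
(164,440,675): 164+440 ≤ 675 → not valid
3 of the 8 triples form a triangle.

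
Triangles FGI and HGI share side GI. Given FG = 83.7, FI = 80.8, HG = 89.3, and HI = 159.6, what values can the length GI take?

70.3 < GI < 164.5

From triangle FGI: |83.7 − 80.8| < GI < 83.7 + 80.8, i.e. 2.9 < GI < 164.5.
From triangle HGI: 70.3 < GI < 248.9.
Both must hold, so GI lies in the intersection.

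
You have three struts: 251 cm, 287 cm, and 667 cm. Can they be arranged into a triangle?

No

The longest side is 667, but the other two sum to only 538.
538 < 667, so the triangle inequality fails.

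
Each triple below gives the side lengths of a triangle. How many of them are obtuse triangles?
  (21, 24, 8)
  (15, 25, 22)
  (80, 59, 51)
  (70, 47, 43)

(21,24,8): 8²+21² = 505 < 576 = 24² → obtuse
(15,25,22): 15²+22² = 709 > 625 = 25² → acute
(80,59,51): 51²+59² = 6082 < 6400 = 80² → obtuse
(70,47,43): 43²+47² = 4058 < 4900 = 70² → obtuse
3 of the 4 are obtuse.

3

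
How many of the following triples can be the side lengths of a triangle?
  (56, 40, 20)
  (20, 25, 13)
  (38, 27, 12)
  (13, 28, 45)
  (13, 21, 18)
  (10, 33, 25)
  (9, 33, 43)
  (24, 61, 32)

5

(20,40,56): 20+40 > 56 → valid
(13,20,25): 13+20 > 25 → valid
(12,27,38): 12+27 > 38 → valid
(13,28,45): 13+28 ≤ 45 → not valid
(13,18,21): 13+18 > 21 → valid
(10,25,33): 10+25 > 33 → valid
(9,33,43): 9+33 ≤ 43 → not valid
(24,32,61): 24+32 ≤ 61 → not valid
5 of the 8 triples form a triangle.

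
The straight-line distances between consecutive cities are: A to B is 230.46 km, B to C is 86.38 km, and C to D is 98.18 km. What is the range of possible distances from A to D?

45.90 ≤ AD ≤ 415.02 km

The maximum is all hops collinear in one direction: 230.46 + 86.38 + 98.18 = 415.02.
The longest hop is 230.46; the others sum to 184.56. Folding the others back against it leaves at least 230.46 − 184.56 = 45.90.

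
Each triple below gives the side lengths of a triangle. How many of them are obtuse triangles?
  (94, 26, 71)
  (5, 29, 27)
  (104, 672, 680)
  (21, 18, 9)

(94,26,71): 26²+71² = 5717 < 8836 = 94² → obtuse
(5,29,27): 5²+27² = 754 < 841 = 29² → obtuse
(104,672,680): 104²+672² = 462400 = 680² → right
(21,18,9): 9²+18² = 405 < 441 = 21² → obtuse
3 of the 4 are obtuse.

3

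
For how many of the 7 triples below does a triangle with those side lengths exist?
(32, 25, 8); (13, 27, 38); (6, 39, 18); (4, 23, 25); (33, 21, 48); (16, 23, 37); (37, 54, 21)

(8,25,32): 8+25 > 32 → valid
(13,27,38): 13+27 > 38 → valid
(6,18,39): 6+18 ≤ 39 → not valid
(4,23,25): 4+23 > 25 → valid
(21,33,48): 21+33 > 48 → valid
(16,23,37): 16+23 > 37 → valid
(21,37,54): 21+37 > 54 → valid
6 of the 7 triples form a triangle.

6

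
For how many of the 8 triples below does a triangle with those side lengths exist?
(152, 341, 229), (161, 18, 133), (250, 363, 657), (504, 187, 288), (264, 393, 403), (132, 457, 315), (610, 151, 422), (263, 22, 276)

(152,229,341): 152+229 > 341 → valid
(18,133,161): 18+133 ≤ 161 → not valid
(250,363,657): 250+363 ≤ 657 → not valid
(187,288,504): 187+288 ≤ 504 → not valid
(264,393,403): 264+393 > 403 → valid
(132,315,457): 132+315 ≤ 457 → not valid
(151,422,610): 151+422 ≤ 610 → not valid
(22,263,276): 22+263 > 276 → valid
3 of the 8 triples form a triangle.

3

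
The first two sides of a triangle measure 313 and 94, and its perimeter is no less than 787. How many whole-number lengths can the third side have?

Triangle inequality: 219 < x < 407. Perimeter ≥ 787 gives x ≥ 787 − 313 − 94 = 380.
So 380 ≤ x < 407; integers 380 through 406: 27 values.

27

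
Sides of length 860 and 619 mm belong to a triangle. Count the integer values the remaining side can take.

The third side lies in the open interval (241, 1479).
Integers from 242 to 1478 inclusive: 1478 − 242 + 1 = 1237.

1237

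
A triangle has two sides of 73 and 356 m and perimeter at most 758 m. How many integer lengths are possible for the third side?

46

Triangle inequality: 283 < x < 429. Perimeter ≤ 758 gives x ≤ 758 − 73 − 356 = 329.
So 283 < x ≤ 329; integers 284 through 329: 46 values.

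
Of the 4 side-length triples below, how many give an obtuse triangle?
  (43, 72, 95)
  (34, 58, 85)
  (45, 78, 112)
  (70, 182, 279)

3

(43,72,95): 43²+72² = 7033 < 9025 = 95² → obtuse
(34,58,85): 34²+58² = 4520 < 7225 = 85² → obtuse
(45,78,112): 45²+78² = 8109 < 12544 = 112² → obtuse
(70,182,279): 70+182 ≤ 279, not a triangle
3 of the 4 are obtuse.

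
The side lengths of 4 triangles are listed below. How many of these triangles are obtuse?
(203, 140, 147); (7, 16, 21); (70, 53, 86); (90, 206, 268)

(203,140,147): 140²+147² = 41209 = 203² → right
(7,16,21): 7²+16² = 305 < 441 = 21² → obtuse
(70,53,86): 53²+70² = 7709 > 7396 = 86² → acute
(90,206,268): 90²+206² = 50536 < 71824 = 268² → obtuse
2 of the 4 are obtuse.

2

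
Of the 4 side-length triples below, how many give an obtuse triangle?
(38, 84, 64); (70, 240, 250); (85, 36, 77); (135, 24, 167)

(38,84,64): 38²+64² = 5540 < 7056 = 84² → obtuse
(70,240,250): 70²+240² = 62500 = 250² → right
(85,36,77): 36²+77² = 7225 = 85² → right
(135,24,167): 24+135 ≤ 167, not a triangle
1 of the 4 is obtuse.

1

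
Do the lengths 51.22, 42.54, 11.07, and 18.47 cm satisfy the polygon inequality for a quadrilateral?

Yes

A quadrilateral exists iff every side is shorter than the sum of the others — equivalently, the longest side is less than the sum of the rest.
Longest side 51.22 < 72.08 (sum of the remaining 3), so yes.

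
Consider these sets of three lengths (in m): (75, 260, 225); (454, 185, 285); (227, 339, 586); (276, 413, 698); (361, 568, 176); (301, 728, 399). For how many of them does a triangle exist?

(75,225,260): 75+225 > 260 → valid
(185,285,454): 185+285 > 454 → valid
(227,339,586): 227+339 ≤ 586 → not valid
(276,413,698): 276+413 ≤ 698 → not valid
(176,361,568): 176+361 ≤ 568 → not valid
(301,399,728): 301+399 ≤ 728 → not valid
2 of the 6 triples form a triangle.

2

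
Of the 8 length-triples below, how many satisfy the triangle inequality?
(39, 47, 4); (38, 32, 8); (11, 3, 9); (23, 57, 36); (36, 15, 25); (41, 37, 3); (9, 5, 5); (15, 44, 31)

6

(4,39,47): 4+39 ≤ 47 → not valid
(8,32,38): 8+32 > 38 → valid
(3,9,11): 3+9 > 11 → valid
(23,36,57): 23+36 > 57 → valid
(15,25,36): 15+25 > 36 → valid
(3,37,41): 3+37 ≤ 41 → not valid
(5,5,9): 5+5 > 9 → valid
(15,31,44): 15+31 > 44 → valid
6 of the 8 triples form a triangle.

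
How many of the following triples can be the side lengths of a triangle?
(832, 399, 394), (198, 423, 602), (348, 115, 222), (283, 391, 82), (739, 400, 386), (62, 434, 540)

(394,399,832): 394+399 ≤ 832 → not valid
(198,423,602): 198+423 > 602 → valid
(115,222,348): 115+222 ≤ 348 → not valid
(82,283,391): 82+283 ≤ 391 → not valid
(386,400,739): 386+400 > 739 → valid
(62,434,540): 62+434 ≤ 540 → not valid
2 of the 6 triples form a triangle.

2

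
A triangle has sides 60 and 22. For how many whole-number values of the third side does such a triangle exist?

The third side lies in the open interval (38, 82).
Integers from 39 to 81 inclusive: 81 − 39 + 1 = 43.

43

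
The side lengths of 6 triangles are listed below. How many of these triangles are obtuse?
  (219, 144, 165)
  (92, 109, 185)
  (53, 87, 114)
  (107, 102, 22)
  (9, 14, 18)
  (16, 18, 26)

(219,144,165): 144²+165² = 47961 = 219² → right
(92,109,185): 92²+109² = 20345 < 34225 = 185² → obtuse
(53,87,114): 53²+87² = 10378 < 12996 = 114² → obtuse
(107,102,22): 22²+102² = 10888 < 11449 = 107² → obtuse
(9,14,18): 9²+14² = 277 < 324 = 18² → obtuse
(16,18,26): 16²+18² = 580 < 676 = 26² → obtuse
5 of the 6 are obtuse.

5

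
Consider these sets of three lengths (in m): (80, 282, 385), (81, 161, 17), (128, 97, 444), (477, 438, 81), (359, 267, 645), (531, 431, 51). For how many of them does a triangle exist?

(80,282,385): 80+282 ≤ 385 → not valid
(17,81,161): 17+81 ≤ 161 → not valid
(97,128,444): 97+128 ≤ 444 → not valid
(81,438,477): 81+438 > 477 → valid
(267,359,645): 267+359 ≤ 645 → not valid
(51,431,531): 51+431 ≤ 531 → not valid
1 of the 6 triples forms a triangle.

1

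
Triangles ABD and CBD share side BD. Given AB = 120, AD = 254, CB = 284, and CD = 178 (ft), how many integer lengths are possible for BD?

From triangle ABD: 134 < BD < 374.
From triangle CBD: 106 < BD < 462.
Intersection: 134 < BD < 374, so integers 135 through 373: 239 values.

239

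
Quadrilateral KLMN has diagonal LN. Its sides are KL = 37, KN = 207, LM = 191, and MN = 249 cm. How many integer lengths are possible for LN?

73

From triangle KLN: 170 < LN < 244.
From triangle MLN: 58 < LN < 440.
Intersection: 170 < LN < 244, so integers 171 through 243: 73 values.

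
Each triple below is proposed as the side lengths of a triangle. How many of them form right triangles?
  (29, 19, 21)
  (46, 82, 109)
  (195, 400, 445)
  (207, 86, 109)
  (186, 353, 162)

1

(29,19,21): 19²+21² = 802 < 841 = 29² → obtuse
(46,82,109): 46²+82² = 8840 < 11881 = 109² → obtuse
(195,400,445): 195²+400² = 198025 = 445² → right
(207,86,109): 86+109 ≤ 207, not a triangle
(186,353,162): 162+186 ≤ 353, not a triangle
1 of the 5 is right.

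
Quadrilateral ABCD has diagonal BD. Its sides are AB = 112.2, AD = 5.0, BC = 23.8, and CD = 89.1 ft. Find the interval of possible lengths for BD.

107.2 < BD < 112.9

From triangle ABD: |112.2 − 5.0| < BD < 112.2 + 5.0, i.e. 107.2 < BD < 117.2.
From triangle CBD: 65.3 < BD < 112.9.
Both must hold, so BD lies in the intersection.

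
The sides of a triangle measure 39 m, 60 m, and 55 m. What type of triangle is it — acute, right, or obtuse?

acute

Compare the square of the longest side to the sum of squares of the other two: 39² + 55² = 4546 > 3600 = 60².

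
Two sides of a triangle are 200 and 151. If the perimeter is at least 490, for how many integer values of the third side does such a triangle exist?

Triangle inequality: 49 < x < 351. Perimeter ≥ 490 gives x ≥ 490 − 200 − 151 = 139.
So 139 ≤ x < 351; integers 139 through 350: 212 values.

212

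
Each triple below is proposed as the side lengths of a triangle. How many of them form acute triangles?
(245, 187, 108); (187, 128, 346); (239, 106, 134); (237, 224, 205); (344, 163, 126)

(245,187,108): 108²+187² = 46633 < 60025 = 245² → obtuse
(187,128,346): 128+187 ≤ 346, not a triangle
(239,106,134): 106²+134² = 29192 < 57121 = 239² → obtuse
(237,224,205): 205²+224² = 92201 > 56169 = 237² → acute
(344,163,126): 126+163 ≤ 344, not a triangle
1 of the 5 is acute.

1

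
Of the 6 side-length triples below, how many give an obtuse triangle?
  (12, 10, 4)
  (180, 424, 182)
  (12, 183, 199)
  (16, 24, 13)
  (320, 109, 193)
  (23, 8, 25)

(12,10,4): 4²+10² = 116 < 144 = 12² → obtuse
(180,424,182): 180+182 ≤ 424, not a triangle
(12,183,199): 12+183 ≤ 199, not a triangle
(16,24,13): 13²+16² = 425 < 576 = 24² → obtuse
(320,109,193): 109+193 ≤ 320, not a triangle
(23,8,25): 8²+23² = 593 < 625 = 25² → obtuse
3 of the 6 are obtuse.

3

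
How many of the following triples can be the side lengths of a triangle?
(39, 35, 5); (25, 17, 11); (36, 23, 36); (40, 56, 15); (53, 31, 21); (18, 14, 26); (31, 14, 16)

4

(5,35,39): 5+35 > 39 → valid
(11,17,25): 11+17 > 25 → valid
(23,36,36): 23+36 > 36 → valid
(15,40,56): 15+40 ≤ 56 → not valid
(21,31,53): 21+31 ≤ 53 → not valid
(14,18,26): 14+18 > 26 → valid
(14,16,31): 14+16 ≤ 31 → not valid
4 of the 7 triples form a triangle.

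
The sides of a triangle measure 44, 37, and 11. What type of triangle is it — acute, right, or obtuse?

Compare the square of the longest side to the sum of squares of the other two: 11² + 37² = 1490 < 1936 = 44².

obtuse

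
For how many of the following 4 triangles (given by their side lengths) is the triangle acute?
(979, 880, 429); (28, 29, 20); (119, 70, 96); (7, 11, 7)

1

(979,880,429): 429²+880² = 958441 = 979² → right
(28,29,20): 20²+28² = 1184 > 841 = 29² → acute
(119,70,96): 70²+96² = 14116 < 14161 = 119² → obtuse
(7,11,7): 7²+7² = 98 < 121 = 11² → obtuse
1 of the 4 is acute.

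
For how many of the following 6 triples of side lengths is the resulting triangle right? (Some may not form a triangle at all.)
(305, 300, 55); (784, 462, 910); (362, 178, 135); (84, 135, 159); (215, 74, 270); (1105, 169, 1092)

4

(305,300,55): 55²+300² = 93025 = 305² → right
(784,462,910): 462²+784² = 828100 = 910² → right
(362,178,135): 135+178 ≤ 362, not a triangle
(84,135,159): 84²+135² = 25281 = 159² → right
(215,74,270): 74²+215² = 51701 < 72900 = 270² → obtuse
(1105,169,1092): 169²+1092² = 1221025 = 1105² → right
4 of the 6 are right.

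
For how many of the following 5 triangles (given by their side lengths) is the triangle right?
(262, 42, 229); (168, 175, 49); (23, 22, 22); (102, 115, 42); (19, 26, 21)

1

(262,42,229): 42²+229² = 54205 < 68644 = 262² → obtuse
(168,175,49): 49²+168² = 30625 = 175² → right
(23,22,22): 22²+22² = 968 > 529 = 23² → acute
(102,115,42): 42²+102² = 12168 < 13225 = 115² → obtuse
(19,26,21): 19²+21² = 802 > 676 = 26² → acute
1 of the 5 is right.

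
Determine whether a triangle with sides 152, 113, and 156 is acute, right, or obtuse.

Compare the square of the longest side to the sum of squares of the other two: 113² + 152² = 35873 > 24336 = 156².

acute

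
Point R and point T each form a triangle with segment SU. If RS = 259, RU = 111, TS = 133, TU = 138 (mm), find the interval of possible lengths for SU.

From triangle RSU: |259 − 111| < SU < 259 + 111, i.e. 148 < SU < 370.
From triangle TSU: 5 < SU < 271.
Both must hold, so SU lies in the intersection.

148 < SU < 271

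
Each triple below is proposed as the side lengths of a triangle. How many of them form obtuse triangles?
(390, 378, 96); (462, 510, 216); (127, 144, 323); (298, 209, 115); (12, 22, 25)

1

(390,378,96): 96²+378² = 152100 = 390² → right
(462,510,216): 216²+462² = 260100 = 510² → right
(127,144,323): 127+144 ≤ 323, not a triangle
(298,209,115): 115²+209² = 56906 < 88804 = 298² → obtuse
(12,22,25): 12²+22² = 628 > 625 = 25² → acute
1 of the 5 is obtuse.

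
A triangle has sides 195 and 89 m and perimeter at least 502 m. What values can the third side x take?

Triangle inequality alone gives 106 < x < 284.
The perimeter condition gives x ≥ 502 − 195 − 89 = 218.
Intersecting the two: 218 ≤ x < 284.

218 ≤ x < 284 m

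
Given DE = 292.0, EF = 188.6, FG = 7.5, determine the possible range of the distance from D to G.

The maximum is all hops collinear in one direction: 292.0 + 188.6 + 7.5 = 488.1.
The longest hop is 292.0; the others sum to 196.1. Folding the others back against it leaves at least 292.0 − 196.1 = 95.9.

95.9 ≤ DG ≤ 488.1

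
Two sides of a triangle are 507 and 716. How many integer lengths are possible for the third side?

1013

The third side lies in the open interval (209, 1223).
Integers from 210 to 1222 inclusive: 1222 − 210 + 1 = 1013.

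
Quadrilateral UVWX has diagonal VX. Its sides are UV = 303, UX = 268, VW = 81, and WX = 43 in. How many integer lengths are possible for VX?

From triangle UVX: 35 < VX < 571.
From triangle WVX: 38 < VX < 124.
Intersection: 38 < VX < 124, so integers 39 through 123: 85 values.

85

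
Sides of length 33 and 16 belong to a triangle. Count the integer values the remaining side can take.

The third side lies in the open interval (17, 49).
Integers from 18 to 48 inclusive: 48 − 18 + 1 = 31.

31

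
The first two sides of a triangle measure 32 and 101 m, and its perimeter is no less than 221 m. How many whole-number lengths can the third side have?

Triangle inequality: 69 < x < 133. Perimeter ≥ 221 gives x ≥ 221 − 32 − 101 = 88.
So 88 ≤ x < 133; integers 88 through 132: 45 values.

45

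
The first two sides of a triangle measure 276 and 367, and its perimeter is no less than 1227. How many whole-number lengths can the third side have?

59

Triangle inequality: 91 < x < 643. Perimeter ≥ 1227 gives x ≥ 1227 − 276 − 367 = 584.
So 584 ≤ x < 643; integers 584 through 642: 59 values.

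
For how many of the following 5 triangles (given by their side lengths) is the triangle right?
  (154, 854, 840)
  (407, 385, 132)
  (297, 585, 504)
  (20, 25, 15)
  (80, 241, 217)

(154,854,840): 154²+840² = 729316 = 854² → right
(407,385,132): 132²+385² = 165649 = 407² → right
(297,585,504): 297²+504² = 342225 = 585² → right
(20,25,15): 15²+20² = 625 = 25² → right
(80,241,217): 80²+217² = 53489 < 58081 = 241² → obtuse
4 of the 5 are right.

4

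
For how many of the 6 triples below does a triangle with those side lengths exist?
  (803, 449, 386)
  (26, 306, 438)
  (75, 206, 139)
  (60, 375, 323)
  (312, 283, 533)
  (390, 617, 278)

5

(386,449,803): 386+449 > 803 → valid
(26,306,438): 26+306 ≤ 438 → not valid
(75,139,206): 75+139 > 206 → valid
(60,323,375): 60+323 > 375 → valid
(283,312,533): 283+312 > 533 → valid
(278,390,617): 278+390 > 617 → valid
5 of the 6 triples form a triangle.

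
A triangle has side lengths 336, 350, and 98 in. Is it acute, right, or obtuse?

right

Compare the square of the longest side to the sum of squares of the other two: 98² + 336² = 122500 = 350².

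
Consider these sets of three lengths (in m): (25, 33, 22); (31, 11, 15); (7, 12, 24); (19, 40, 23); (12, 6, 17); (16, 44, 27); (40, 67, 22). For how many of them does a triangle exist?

3

(22,25,33): 22+25 > 33 → valid
(11,15,31): 11+15 ≤ 31 → not valid
(7,12,24): 7+12 ≤ 24 → not valid
(19,23,40): 19+23 > 40 → valid
(6,12,17): 6+12 > 17 → valid
(16,27,44): 16+27 ≤ 44 → not valid
(22,40,67): 22+40 ≤ 67 → not valid
3 of the 7 triples form a triangle.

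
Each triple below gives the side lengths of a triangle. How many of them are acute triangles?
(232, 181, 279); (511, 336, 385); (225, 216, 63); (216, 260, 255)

2

(232,181,279): 181²+232² = 86585 > 77841 = 279² → acute
(511,336,385): 336²+385² = 261121 = 511² → right
(225,216,63): 63²+216² = 50625 = 225² → right
(216,260,255): 216²+255² = 111681 > 67600 = 260² → acute
2 of the 4 are acute.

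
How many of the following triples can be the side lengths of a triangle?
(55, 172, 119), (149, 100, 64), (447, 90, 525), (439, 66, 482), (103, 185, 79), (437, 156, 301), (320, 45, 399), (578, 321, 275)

6

(55,119,172): 55+119 > 172 → valid
(64,100,149): 64+100 > 149 → valid
(90,447,525): 90+447 > 525 → valid
(66,439,482): 66+439 > 482 → valid
(79,103,185): 79+103 ≤ 185 → not valid
(156,301,437): 156+301 > 437 → valid
(45,320,399): 45+320 ≤ 399 → not valid
(275,321,578): 275+321 > 578 → valid
6 of the 8 triples form a triangle.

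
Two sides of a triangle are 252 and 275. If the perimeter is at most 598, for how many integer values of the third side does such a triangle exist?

Triangle inequality: 23 < x < 527. Perimeter ≤ 598 gives x ≤ 598 − 252 − 275 = 71.
So 23 < x ≤ 71; integers 24 through 71: 48 values.

48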